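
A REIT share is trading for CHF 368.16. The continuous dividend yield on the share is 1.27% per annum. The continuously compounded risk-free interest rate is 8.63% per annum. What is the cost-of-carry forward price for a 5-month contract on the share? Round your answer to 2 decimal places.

F = S·e^((r − q)T) = 368.16 · e^((0.0863 − 0.0127) × 5/12)
= 368.16 · e^0.030667 = 368.16 × 1.031142
F = CHF 379.63

CHF 379.63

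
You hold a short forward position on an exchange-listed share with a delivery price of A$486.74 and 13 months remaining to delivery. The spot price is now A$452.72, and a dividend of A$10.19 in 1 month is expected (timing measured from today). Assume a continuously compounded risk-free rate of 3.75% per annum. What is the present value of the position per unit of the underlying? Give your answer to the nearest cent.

A$24.80

PV(remaining dividends) I = 10.19·e^(−0.0375·1/12) = 10.1582
Current forward F = (S − I)·e^(rT) = (452.72 − 10.1582)·e^(0.0375·13/12) = 442.5618 × 1.041461 = 460.9109
Value (long) = (F − K)·e^(−rT) = (460.9109 − 486.74) × 0.960189 = -24.8008
Short position value = −(long value) = A$24.80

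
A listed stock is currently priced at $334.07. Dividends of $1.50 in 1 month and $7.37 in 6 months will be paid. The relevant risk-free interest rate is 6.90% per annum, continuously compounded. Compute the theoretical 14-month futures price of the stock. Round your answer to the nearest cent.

PV(dividends) I = 1.50·e^(−0.0690·1/12) + 7.37·e^(−0.0690·6/12)
I = 1.4914 + 7.1201 = 8.6115
F = (S − I)·e^(rT) = (334.07 − 8.6115) · e^(0.0690·14/12)
= 325.4585 · e^0.080500 = 325.4585 × 1.083829 = $352.74

$352.74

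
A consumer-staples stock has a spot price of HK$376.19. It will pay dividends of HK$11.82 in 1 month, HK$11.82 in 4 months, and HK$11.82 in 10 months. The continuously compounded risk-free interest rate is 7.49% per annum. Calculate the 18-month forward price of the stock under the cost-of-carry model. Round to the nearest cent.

PV(dividends) I = 11.82·e^(−0.0749·1/12) + 11.82·e^(−0.0749·4/12) + 11.82·e^(−0.0749·10/12)
I = 11.7465 + 11.5285 + 11.1048 = 34.3798
F = (S − I)·e^(rT) = (376.19 − 34.3798) · e^(0.0749·18/12)
= 341.8102 · e^0.112350 = 341.8102 × 1.118904 = HK$382.45

HK$382.45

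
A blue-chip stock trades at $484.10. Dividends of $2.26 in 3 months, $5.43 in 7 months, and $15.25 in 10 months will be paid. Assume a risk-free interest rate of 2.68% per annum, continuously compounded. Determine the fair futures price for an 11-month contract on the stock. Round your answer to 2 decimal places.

PV(dividends) I = 2.26·e^(−0.0268·3/12) + 5.43·e^(−0.0268·7/12) + 15.25·e^(−0.0268·10/12)
I = 2.2449 + 5.3458 + 14.9132 = 22.5039
F = (S − I)·e^(rT) = (484.10 − 22.5039) · e^(0.0268·11/12)
= 461.5961 · e^0.024567 = 461.5961 × 1.024871 = $473.08

$473.08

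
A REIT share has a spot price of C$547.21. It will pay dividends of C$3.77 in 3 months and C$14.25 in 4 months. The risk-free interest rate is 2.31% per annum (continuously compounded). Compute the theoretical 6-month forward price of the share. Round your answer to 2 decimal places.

PV(dividends) I = 3.77·e^(−0.0231·3/12) + 14.25·e^(−0.0231·4/12)
I = 3.7483 + 14.1407 = 17.8890
F = (S − I)·e^(rT) = (547.21 − 17.8890) · e^(0.0231·6/12)
= 529.3210 · e^0.011550 = 529.3210 × 1.011617 = C$535.47

C$535.47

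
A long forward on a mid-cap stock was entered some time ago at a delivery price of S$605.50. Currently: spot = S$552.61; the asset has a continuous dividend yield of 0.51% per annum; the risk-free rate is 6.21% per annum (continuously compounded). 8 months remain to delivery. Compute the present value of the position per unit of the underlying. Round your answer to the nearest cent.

Current fair forward for the remaining 8 months: F = S·e^((r − q)·T), (r − q) = 0.0621 − 0.0051 = 0.0570
F = 552.61 · e^(0.0570 × 8/12) = 552.61 × 1.038731 = 574.0131
Value of long forward = (F − K)·e^(−rT) = (574.0131 − 605.50) · e^(−0.0621·8/12)
= -31.4869 × 0.959445 = -30.21

-S$30.21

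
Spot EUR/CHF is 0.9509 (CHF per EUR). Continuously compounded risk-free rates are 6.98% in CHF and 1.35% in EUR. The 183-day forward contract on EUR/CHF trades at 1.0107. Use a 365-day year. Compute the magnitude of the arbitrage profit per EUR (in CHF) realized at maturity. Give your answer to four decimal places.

0.0326 per EUR (in CHF)

Fair forward: F* = S·e^(carry·T), with carry = (r_CHF − r_EUR) = 0.0698 − 0.0135 = 0.0563
F* = 0.9509 · e^(0.0563 × 183/365) = 0.9509 · e^0.028227 = 0.9509 × 1.028629 = 0.9781
Market 1.0107 > fair 0.9781: forward overpriced → cash-and-carry (buy spot, short the forward).
At maturity, profit = |F_mkt − F*| = |1.0107 − 0.9781| = 0.0326 per EUR (in CHF)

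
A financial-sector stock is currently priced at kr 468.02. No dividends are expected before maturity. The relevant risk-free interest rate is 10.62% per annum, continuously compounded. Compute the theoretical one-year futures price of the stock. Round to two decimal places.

F = S·e^(rT) = 468.02 · e^(0.1062 × 12/12)
= 468.02 · e^0.106200 = 468.02 × 1.112044
F = kr 520.46

kr 520.46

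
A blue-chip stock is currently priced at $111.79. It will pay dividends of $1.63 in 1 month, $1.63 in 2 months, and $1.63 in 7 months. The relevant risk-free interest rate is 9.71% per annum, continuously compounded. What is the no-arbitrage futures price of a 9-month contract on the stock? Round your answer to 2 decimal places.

PV(dividends) I = 1.63·e^(−0.0971·1/12) + 1.63·e^(−0.0971·2/12) + 1.63·e^(−0.0971·7/12)
I = 1.6169 + 1.6038 + 1.5402 = 4.7609
F = (S − I)·e^(rT) = (111.79 − 4.7609) · e^(0.0971·9/12)
= 107.0291 · e^0.072825 = 107.0291 × 1.075542 = $115.11

$115.11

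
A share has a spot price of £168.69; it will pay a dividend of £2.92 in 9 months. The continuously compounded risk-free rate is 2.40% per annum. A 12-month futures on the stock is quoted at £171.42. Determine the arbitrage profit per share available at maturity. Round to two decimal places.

£1.57 per share

PV(dividends) I = 2.92·e^(−0.0240·9/12) = 2.8679
Fair futures F* = (S − I)·e^(rT) = (168.69 − 2.8679)·e^0.024000 = 165.8221 × 1.024290 = 169.8499
Market £171.42 > fair 169.8499: forward overpriced → cash-and-carry (borrow at r, buy the stock and collect the dividends, short the forward).
Profit at T = |F_mkt − F*| = |171.42 − 169.8499| = £1.57 per share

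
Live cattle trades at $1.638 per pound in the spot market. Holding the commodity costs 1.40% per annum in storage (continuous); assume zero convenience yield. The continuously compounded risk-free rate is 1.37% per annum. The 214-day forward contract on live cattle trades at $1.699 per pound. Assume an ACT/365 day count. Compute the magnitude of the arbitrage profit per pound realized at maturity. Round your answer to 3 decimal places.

$0.034 per pound

Fair forward: F* = S·e^(carry·T), with carry = (r + u) = 0.0137 + 0.0140 = 0.0277
F* = 1.638 · e^(0.0277 × 214/365) = 1.638 · e^0.016241 = 1.638 × 1.016374 = $1.6648
Market $1.699 > fair $1.6648: forward overpriced → cash-and-carry (buy spot, short the forward).
At maturity, profit = |F_mkt − F*| = |1.699 − 1.6648| = $0.034 per pound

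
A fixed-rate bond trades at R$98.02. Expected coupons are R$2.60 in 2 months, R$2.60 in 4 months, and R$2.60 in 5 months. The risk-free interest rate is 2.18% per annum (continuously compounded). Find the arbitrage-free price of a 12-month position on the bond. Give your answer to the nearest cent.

R$92.26

PV(coupons) I = 2.60·e^(−0.0218·2/12) + 2.60·e^(−0.0218·4/12) + 2.60·e^(−0.0218·5/12)
I = 2.5906 + 2.5812 + 2.5765 = 7.7483
F = (S − I)·e^(rT) = (98.02 − 7.7483) · e^(0.0218·12/12)
= 90.2717 · e^0.021800 = 90.2717 × 1.022039 = R$92.26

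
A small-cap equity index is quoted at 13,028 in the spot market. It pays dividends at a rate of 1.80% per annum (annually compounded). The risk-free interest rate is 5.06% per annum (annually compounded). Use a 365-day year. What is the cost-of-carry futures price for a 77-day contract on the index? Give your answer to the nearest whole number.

F = S · (1+r)^T / (1+q)^T
= 13028 × 1.010468 / 1.003771 = 13028 × 1.006672
F = 13,115

13,115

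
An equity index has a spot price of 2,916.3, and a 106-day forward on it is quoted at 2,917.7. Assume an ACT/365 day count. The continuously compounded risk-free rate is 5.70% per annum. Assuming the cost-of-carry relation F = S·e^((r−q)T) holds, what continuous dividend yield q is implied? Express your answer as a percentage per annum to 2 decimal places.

5.53%

From F = S·e^((r−q)T): (r − q) = ln(F/S)/T
ln(2917.7/2916.3) = ln(1.000480) = 0.000480
(r − q) = 0.000480 / (106/365) = 0.001653
q = r − ln(F/S)/T = 0.0570 − 0.001653 = 0.055347
q = 5.53%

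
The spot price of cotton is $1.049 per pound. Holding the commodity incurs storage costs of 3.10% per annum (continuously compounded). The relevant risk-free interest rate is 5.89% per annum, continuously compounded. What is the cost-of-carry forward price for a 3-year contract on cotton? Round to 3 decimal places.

$1.374 per pound

Net carry = r + u − y = 0.0589 + 0.0310 − 0.0000 = 0.0899
F = S·e^((r+u−y)T) = 1.049 · e^(0.0899 × 3) = 1.049 · e^0.269700
= 1.049 × 1.309572 = $1.374 per pound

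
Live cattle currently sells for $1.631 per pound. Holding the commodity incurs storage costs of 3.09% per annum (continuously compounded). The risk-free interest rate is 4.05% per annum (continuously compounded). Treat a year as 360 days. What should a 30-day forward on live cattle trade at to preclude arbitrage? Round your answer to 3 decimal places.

$1.641 per pound

Net carry = r + u − y = 0.0405 + 0.0309 − 0.0000 = 0.0714
F = S·e^((r+u−y)T) = 1.631 · e^(0.0714 × 30/360) = 1.631 · e^0.005950
= 1.631 × 1.005968 = $1.641 per pound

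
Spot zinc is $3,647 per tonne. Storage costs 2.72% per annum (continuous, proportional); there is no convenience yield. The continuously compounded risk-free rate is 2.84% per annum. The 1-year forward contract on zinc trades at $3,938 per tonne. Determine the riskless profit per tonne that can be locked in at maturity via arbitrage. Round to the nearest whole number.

Fair forward: F* = S·e^(carry·T), with carry = (r + u) = 0.0284 + 0.0272 = 0.0556
F* = 3647 · e^(0.0556 × 1) = 3647 · e^0.055600 = 3647 × 1.057175 = $3855.5172
Market $3938 > fair $3855.5172: forward overpriced → cash-and-carry (buy spot, short the forward).
At maturity, profit = |F_mkt − F*| = |3938 − 3855.5172| = $82 per tonne

$82 per tonne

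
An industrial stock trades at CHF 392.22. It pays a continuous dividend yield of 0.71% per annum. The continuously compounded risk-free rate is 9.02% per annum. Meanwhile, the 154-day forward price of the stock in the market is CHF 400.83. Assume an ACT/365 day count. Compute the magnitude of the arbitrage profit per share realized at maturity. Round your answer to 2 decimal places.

CHF 5.39 per share

Fair forward: F* = S·e^(carry·T), with carry = (r − q) = 0.0902 − 0.0071 = 0.0831
F* = 392.22 · e^(0.0831 × 154/365) = 392.22 · e^0.035061 = 392.22 × 1.035683 = CHF 406.2156
Market CHF 400.83 < fair CHF 406.2156: forward underpriced → reverse cash-and-carry (short spot, go long the forward).
At maturity, profit = |F_mkt − F*| = |400.83 − 406.2156| = CHF 5.39 per share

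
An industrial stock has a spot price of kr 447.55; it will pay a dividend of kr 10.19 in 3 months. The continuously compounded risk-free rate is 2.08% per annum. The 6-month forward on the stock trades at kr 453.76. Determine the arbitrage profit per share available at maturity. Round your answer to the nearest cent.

kr 11.77 per share

PV(dividends) I = 10.19·e^(−0.0208·3/12) = 10.1371
Fair forward F* = (S − I)·e^(rT) = (447.55 − 10.1371)·e^0.010400 = 437.4129 × 1.010454 = 441.9856
Market kr 453.76 > fair 441.9856: forward overpriced → cash-and-carry (borrow at r, buy the stock and collect the dividends, short the forward).
Profit at T = |F_mkt − F*| = |453.76 − 441.9856| = kr 11.77 per share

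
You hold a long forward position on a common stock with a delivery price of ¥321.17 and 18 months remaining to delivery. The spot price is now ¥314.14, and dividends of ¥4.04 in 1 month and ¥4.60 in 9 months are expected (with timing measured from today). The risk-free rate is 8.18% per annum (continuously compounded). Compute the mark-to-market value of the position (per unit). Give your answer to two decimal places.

¥21.72

PV(remaining dividends) I = 4.04·e^(−0.0818·1/12) + 4.60·e^(−0.0818·9/12) = 8.3388
Current forward F = (S − I)·e^(rT) = (314.14 − 8.3388)·e^(0.0818·18/12) = 305.8012 × 1.130545 = 345.7220
Value (long) = (F − K)·e^(−rT) = (345.7220 − 321.17) × 0.884529 = 21.7170
Value = ¥21.72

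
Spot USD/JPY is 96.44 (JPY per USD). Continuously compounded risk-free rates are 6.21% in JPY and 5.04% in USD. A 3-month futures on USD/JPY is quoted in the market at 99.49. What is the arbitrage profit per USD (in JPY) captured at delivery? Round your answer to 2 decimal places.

2.77 per USD (in JPY)

Fair futures: F* = S·e^(carry·T), with carry = (r_JPY − r_USD) = 0.0621 − 0.0504 = 0.0117
F* = 96.44 · e^(0.0117 × 3/12) = 96.44 · e^0.002925 = 96.44 × 1.002929 = 96.7225
Market 99.49 > fair 96.7225: forward overpriced → cash-and-carry (buy spot, short the forward).
At maturity, profit = |F_mkt − F*| = |99.49 − 96.7225| = 2.77 per USD (in JPY)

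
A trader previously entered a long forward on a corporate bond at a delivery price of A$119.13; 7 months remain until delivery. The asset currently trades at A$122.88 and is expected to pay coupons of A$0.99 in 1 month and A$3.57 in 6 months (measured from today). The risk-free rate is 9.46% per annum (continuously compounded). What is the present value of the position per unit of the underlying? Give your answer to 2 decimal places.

PV(remaining coupons) I = 0.99·e^(−0.0946·1/12) + 3.57·e^(−0.0946·6/12) = 4.3873
Current forward F = (S − I)·e^(rT) = (122.88 − 4.3873)·e^(0.0946·7/12) = 118.4927 × 1.056734 = 125.2153
Value (long) = (F − K)·e^(−rT) = (125.2153 − 119.13) × 0.946312 = 5.7586
Value = A$5.76

A$5.76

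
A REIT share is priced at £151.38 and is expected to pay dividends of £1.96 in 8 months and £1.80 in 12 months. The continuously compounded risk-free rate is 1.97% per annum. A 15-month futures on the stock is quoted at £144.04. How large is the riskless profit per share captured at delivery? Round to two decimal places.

PV(dividends) I = 1.96·e^(−0.0197·8/12) + 1.80·e^(−0.0197·12/12) = 3.6993
Fair futures F* = (S − I)·e^(rT) = (151.38 − 3.6993)·e^0.024625 = 147.6807 × 1.024931 = 151.3625
Market £144.04 < fair 151.3625: forward underpriced → reverse cash-and-carry (short the stock, invest proceeds at r, pay the dividends, go long the forward).
Profit at T = |F_mkt − F*| = |144.04 − 151.3625| = £7.32 per share

£7.32 per share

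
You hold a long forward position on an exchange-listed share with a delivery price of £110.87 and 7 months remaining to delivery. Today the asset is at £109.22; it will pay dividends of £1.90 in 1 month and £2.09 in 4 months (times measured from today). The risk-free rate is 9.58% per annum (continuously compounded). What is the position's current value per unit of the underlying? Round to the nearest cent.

£0.47

PV(remaining dividends) I = 1.90·e^(−0.0958·1/12) + 2.09·e^(−0.0958·4/12) = 3.9092
Current forward F = (S − I)·e^(rT) = (109.22 − 3.9092)·e^(0.0958·7/12) = 105.3108 × 1.057474 = 111.3634
Value (long) = (F − K)·e^(−rT) = (111.3634 − 110.87) × 0.945649 = 0.4666
Value = £0.47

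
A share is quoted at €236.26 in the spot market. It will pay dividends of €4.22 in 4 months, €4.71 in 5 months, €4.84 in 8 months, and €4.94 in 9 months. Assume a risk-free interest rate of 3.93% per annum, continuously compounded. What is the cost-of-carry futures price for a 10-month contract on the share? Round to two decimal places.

€225.21

PV(dividends) I = 4.22·e^(−0.0393·4/12) + 4.71·e^(−0.0393·5/12) + 4.84·e^(−0.0393·8/12) + 4.94·e^(−0.0393·9/12)
I = 4.1651 + 4.6335 + 4.7148 + 4.7965 = 18.3099
F = (S − I)·e^(rT) = (236.26 − 18.3099) · e^(0.0393·10/12)
= 217.9501 · e^0.032750 = 217.9501 × 1.033292 = €225.21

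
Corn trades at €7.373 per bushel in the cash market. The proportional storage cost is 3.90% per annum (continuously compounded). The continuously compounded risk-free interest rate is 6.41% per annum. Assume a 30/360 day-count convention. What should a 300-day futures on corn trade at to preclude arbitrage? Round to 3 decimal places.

€8.034 per bushel

Net carry = r + u − y = 0.0641 + 0.0390 − 0.0000 = 0.1031
F = S·e^((r+u−y)T) = 7.373 · e^(0.1031 × 300/360) = 7.373 · e^0.085917
= 7.373 × 1.089716 = €8.034 per bushel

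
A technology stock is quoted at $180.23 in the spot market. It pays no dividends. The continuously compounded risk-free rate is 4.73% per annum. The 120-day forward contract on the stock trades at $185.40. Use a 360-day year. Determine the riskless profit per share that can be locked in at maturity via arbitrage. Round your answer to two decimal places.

Fair forward: F* = S·e^(carry·T), with carry = r = 0.0473
F* = 180.23 · e^(0.0473 × 120/360) = 180.23 · e^0.015767 = 180.23 × 1.015892 = $183.0942
Market $185.40 > fair $183.0942: forward overpriced → cash-and-carry (buy spot, short the forward).
At maturity, profit = |F_mkt − F*| = |185.40 − 183.0942| = $2.31 per share

$2.31 per share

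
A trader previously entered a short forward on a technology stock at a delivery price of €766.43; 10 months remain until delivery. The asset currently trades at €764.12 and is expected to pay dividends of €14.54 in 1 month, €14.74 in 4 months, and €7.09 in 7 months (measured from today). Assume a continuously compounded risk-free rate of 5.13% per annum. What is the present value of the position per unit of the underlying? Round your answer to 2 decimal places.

€6.08

PV(remaining dividends) I = 14.54·e^(−0.0513·1/12) + 14.74·e^(−0.0513·4/12) + 7.09·e^(−0.0513·7/12) = 35.8490
Current forward F = (S − I)·e^(rT) = (764.12 − 35.8490)·e^(0.0513·10/12) = 728.2710 × 1.043677 = 760.0797
Value (long) = (F − K)·e^(−rT) = (760.0797 − 766.43) × 0.958151 = -6.0845
Short position value = −(long value) = €6.08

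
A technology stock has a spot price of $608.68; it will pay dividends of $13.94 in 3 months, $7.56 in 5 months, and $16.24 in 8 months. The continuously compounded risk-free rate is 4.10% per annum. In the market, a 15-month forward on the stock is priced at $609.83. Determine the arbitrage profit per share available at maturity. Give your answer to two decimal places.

PV(dividends) I = 13.94·e^(−0.0410·3/12) + 7.56·e^(−0.0410·5/12) + 16.24·e^(−0.0410·8/12) = 37.0319
Fair forward F* = (S − I)·e^(rT) = (608.68 − 37.0319)·e^0.051250 = 571.6481 × 1.052586 = 601.7088
Market $609.83 > fair 601.7088: forward overpriced → cash-and-carry (borrow at r, buy the stock and collect the dividends, short the forward).
Profit at T = |F_mkt − F*| = |609.83 − 601.7088| = $8.12 per share

$8.12 per share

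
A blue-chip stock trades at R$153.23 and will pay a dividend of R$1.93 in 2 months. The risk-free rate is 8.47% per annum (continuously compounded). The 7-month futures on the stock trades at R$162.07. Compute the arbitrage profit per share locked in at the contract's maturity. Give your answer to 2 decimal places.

PV(dividends) I = 1.93·e^(−0.0847·2/12) = 1.9029
Fair futures F* = (S − I)·e^(rT) = (153.23 − 1.9029)·e^0.049408 = 151.3271 × 1.050649 = 158.9917
Market R$162.07 > fair 158.9917: forward overpriced → cash-and-carry (borrow at r, buy the stock and collect the dividends, short the forward).
Profit at T = |F_mkt − F*| = |162.07 − 158.9917| = R$3.08 per share

R$3.08 per share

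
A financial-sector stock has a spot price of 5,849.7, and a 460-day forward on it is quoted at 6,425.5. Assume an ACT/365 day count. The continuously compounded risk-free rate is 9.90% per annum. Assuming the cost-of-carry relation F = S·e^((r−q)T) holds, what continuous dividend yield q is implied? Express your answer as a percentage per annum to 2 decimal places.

From F = S·e^((r−q)T): (r − q) = ln(F/S)/T
ln(6425.5/5849.7) = ln(1.098432) = 0.093884
(r − q) = 0.093884 / (460/365) = 0.074495
q = r − ln(F/S)/T = 0.0990 − 0.074495 = 0.024505
q = 2.45%

2.45%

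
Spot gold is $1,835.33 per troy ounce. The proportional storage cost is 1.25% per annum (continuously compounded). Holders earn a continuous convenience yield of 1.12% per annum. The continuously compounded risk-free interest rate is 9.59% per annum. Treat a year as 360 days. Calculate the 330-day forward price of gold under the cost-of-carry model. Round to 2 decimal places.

Net carry = r + u − y = 0.0959 + 0.0125 − 0.0112 = 0.0972
F = S·e^((r+u−y)T) = 1835.33 · e^(0.0972 × 330/360) = 1835.33 · e^0.08910000
= 1835.33 × 1.09318997 = $2,006.36 per troy ounce

$2,006.36 per troy ounce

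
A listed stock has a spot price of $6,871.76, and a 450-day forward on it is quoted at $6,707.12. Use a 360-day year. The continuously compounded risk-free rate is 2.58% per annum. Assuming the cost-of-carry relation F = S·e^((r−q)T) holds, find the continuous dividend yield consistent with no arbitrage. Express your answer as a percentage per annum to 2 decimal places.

From F = S·e^((r−q)T): (r − q) = ln(F/S)/T
ln(6707.12/6871.76) = ln(0.976041) = -0.024251
(r − q) = -0.024251 / (450/360) = -0.019401
q = r − ln(F/S)/T = 0.0258 + 0.019401 = 0.045201
q = 4.52%

4.52%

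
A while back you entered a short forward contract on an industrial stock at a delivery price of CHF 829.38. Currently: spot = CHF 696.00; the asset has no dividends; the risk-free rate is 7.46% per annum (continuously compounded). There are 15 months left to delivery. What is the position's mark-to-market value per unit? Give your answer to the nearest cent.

Current fair forward for the remaining 15 months: F = S·e^(r·T), r = 0.0746
F = 696.00 · e^(0.0746 × 15/12) = 696.00 × 1.097736 = 764.0243
Value of long forward = (F − K)·e^(−rT) = (764.0243 − 829.38) · e^(−0.0746·15/12)
= -65.3557 × 0.910966 = -59.54
Short position value = −(long value) = CHF 59.54

CHF 59.54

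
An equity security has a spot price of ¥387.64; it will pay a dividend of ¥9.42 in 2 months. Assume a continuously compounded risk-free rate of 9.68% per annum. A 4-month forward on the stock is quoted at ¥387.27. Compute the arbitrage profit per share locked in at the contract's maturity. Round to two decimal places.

PV(dividends) I = 9.42·e^(−0.0968·2/12) = 9.2692
Fair forward F* = (S − I)·e^(rT) = (387.64 − 9.2692)·e^0.032267 = 378.3708 × 1.032793 = 390.7787
Market ¥387.27 < fair 390.7787: forward underpriced → reverse cash-and-carry (short the stock, invest proceeds at r, pay the dividends, go long the forward).
Profit at T = |F_mkt − F*| = |387.27 − 390.7787| = ¥3.51 per share

¥3.51 per share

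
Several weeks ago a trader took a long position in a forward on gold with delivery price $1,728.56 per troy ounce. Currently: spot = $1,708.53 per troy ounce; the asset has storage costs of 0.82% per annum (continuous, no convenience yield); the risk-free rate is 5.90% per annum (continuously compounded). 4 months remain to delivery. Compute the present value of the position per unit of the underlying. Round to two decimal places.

Current fair forward for the remaining 4 months: F = S·e^((r + u)·T), (r + u) = 0.0590 + 0.0082 = 0.0672
F = 1708.53 · e^(0.0672 × 4/12) = 1708.53 × 1.02265276 = 1747.2329
Value of long forward = (F − K)·e^(−rT) = (1747.2329 − 1728.56) · e^(−0.0590·4/12)
= 18.6729 × 0.98052546 = 18.31

$18.31 per troy ounce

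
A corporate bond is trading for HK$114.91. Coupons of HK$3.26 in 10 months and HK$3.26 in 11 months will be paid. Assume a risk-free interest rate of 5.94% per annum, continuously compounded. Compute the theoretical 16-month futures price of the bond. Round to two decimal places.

PV(coupons) I = 3.26·e^(−0.0594·10/12) + 3.26·e^(−0.0594·11/12)
I = 3.1026 + 3.0872 = 6.1898
F = (S − I)·e^(rT) = (114.91 − 6.1898) · e^(0.0594·16/12)
= 108.7202 · e^0.079200 = 108.7202 × 1.082421 = HK$117.68

HK$117.68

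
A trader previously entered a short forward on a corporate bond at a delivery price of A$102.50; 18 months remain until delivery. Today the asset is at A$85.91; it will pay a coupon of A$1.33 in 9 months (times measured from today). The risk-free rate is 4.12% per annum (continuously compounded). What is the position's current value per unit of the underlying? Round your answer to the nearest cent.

PV(remaining coupons) I = 1.33·e^(−0.0412·9/12) = 1.2895
Current forward F = (S − I)·e^(rT) = (85.91 − 1.2895)·e^(0.0412·18/12) = 84.6205 × 1.063750 = 90.0151
Value (long) = (F − K)·e^(−rT) = (90.0151 − 102.50) × 0.940071 = -11.7367
Short position value = −(long value) = A$11.74

A$11.74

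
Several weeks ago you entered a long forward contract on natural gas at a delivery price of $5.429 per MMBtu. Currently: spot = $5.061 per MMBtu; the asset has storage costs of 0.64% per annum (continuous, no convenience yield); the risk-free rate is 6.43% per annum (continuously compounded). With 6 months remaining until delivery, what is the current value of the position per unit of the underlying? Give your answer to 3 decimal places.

-$0.180 per MMBtu

Current fair forward for the remaining 6 months: F = S·e^((r + u)·T), (r + u) = 0.0643 + 0.0064 = 0.0707
F = 5.061 · e^(0.0707 × 6/12) = 5.061 × 1.035982 = 5.2431
Value of long forward = (F − K)·e^(−rT) = (5.2431 − 5.429) · e^(−0.0643·6/12)
= -0.1859 × 0.968361 = -0.180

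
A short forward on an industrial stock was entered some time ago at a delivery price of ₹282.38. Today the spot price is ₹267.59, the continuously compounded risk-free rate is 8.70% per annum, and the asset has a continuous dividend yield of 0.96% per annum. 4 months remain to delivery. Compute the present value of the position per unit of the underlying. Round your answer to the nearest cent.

₹7.57

Current fair forward for the remaining 4 months: F = S·e^((r − q)·T), (r − q) = 0.0870 − 0.0096 = 0.0774
F = 267.59 · e^(0.0774 × 4/12) = 267.59 × 1.026136 = 274.5837
Value of long forward = (F − K)·e^(−rT) = (274.5837 − 282.38) · e^(−0.0870·4/12)
= -7.7963 × 0.971416 = -7.57
Short position value = −(long value) = ₹7.57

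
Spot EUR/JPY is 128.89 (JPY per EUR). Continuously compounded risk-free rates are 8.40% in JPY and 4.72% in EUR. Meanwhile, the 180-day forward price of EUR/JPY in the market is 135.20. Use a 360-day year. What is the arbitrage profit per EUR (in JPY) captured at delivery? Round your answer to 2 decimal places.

Fair forward: F* = S·e^(carry·T), with carry = (r_JPY − r_EUR) = 0.0840 − 0.0472 = 0.0368
F* = 128.89 · e^(0.0368 × 180/360) = 128.89 · e^0.018400 = 128.89 × 1.018570 = 131.2835
Market 135.20 > fair 131.2835: forward overpriced → cash-and-carry (buy spot, short the forward).
At maturity, profit = |F_mkt − F*| = |135.20 − 131.2835| = 3.92 per EUR (in JPY)

3.92 per EUR (in JPY)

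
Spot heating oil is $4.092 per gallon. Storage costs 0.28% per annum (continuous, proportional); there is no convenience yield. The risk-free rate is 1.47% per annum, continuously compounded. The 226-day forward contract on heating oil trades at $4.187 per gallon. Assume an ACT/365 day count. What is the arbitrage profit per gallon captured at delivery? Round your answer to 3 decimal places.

$0.050 per gallon

Fair forward: F* = S·e^(carry·T), with carry = (r + u) = 0.0147 + 0.0028 = 0.0175
F* = 4.092 · e^(0.0175 × 226/365) = 4.092 · e^0.010836 = 4.092 × 1.010895 = $4.1366
Market $4.187 > fair $4.1366: forward overpriced → cash-and-carry (buy spot, short the forward).
At maturity, profit = |F_mkt − F*| = |4.187 − 4.1366| = $0.050 per gallon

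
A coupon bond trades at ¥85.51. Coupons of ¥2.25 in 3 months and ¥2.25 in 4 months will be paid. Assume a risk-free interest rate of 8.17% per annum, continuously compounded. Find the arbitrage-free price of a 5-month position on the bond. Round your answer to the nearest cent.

PV(coupons) I = 2.25·e^(−0.0817·3/12) + 2.25·e^(−0.0817·4/12)
I = 2.2045 + 2.1896 = 4.3941
F = (S − I)·e^(rT) = (85.51 − 4.3941) · e^(0.0817·5/12)
= 81.1159 · e^0.034042 = 81.1159 × 1.034628 = ¥83.92

¥83.92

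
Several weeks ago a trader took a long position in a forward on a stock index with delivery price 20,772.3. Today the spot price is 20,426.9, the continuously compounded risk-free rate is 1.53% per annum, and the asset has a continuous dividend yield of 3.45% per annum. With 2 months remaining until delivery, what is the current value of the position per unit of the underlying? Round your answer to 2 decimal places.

-409.62

Current fair forward for the remaining 2 months: F = S·e^((r − q)·T), (r − q) = 0.0153 − 0.0345 = -0.0192
F = 20426.9 · e^(-0.0192 × 2/12) = 20426.9 × 0.99680511 = 20361.6383
Value of long forward = (F − K)·e^(−rT) = (20361.6383 − 20772.3) · e^(−0.0153·2/12)
= -410.6617 × 0.99745325 = -409.62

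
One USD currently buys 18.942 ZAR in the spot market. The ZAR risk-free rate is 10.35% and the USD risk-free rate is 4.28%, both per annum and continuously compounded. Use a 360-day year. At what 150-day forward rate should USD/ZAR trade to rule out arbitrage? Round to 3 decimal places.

19.427

F = S·e^((r_ZAR − r_USD)T) = 18.942 · e^((0.1035 − 0.0428) × 150/360)
= 18.942 · e^0.025292 = 18.942 × 1.025615
F = 19.427 ZAR per USD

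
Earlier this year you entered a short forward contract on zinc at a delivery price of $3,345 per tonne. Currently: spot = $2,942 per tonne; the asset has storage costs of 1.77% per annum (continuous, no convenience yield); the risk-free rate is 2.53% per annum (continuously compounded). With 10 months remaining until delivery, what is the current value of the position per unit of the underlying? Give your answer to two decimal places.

Current fair forward for the remaining 10 months: F = S·e^((r + u)·T), (r + u) = 0.0253 + 0.0177 = 0.0430
F = 2942 · e^(0.0430 × 10/12) = 2942 × 1.03648308 = 3049.3332
Value of long forward = (F − K)·e^(−rT) = (3049.3332 − 3345) · e^(−0.0253·10/12)
= -295.6668 × 0.97913737 = -289.50
Short position value = −(long value) = $289.50

$289.50 per tonne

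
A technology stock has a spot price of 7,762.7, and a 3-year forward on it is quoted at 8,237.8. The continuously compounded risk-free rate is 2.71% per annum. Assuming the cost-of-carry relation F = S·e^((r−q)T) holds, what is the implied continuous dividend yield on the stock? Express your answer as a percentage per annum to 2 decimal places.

0.73%

From F = S·e^((r−q)T): (r − q) = ln(F/S)/T
ln(8237.8/7762.7) = ln(1.061203) = 0.059403
(r − q) = 0.059403 / (3) = 0.019801
q = r − ln(F/S)/T = 0.0271 − 0.019801 = 0.007299
q = 0.73%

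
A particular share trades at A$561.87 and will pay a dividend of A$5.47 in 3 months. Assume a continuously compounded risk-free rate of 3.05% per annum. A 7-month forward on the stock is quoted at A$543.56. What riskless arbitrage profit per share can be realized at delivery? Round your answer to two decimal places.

PV(dividends) I = 5.47·e^(−0.0305·3/12) = 5.4284
Fair forward F* = (S − I)·e^(rT) = (561.87 − 5.4284)·e^0.017792 = 556.4416 × 1.017951 = 566.4303
Market A$543.56 < fair 566.4303: forward underpriced → reverse cash-and-carry (short the stock, invest proceeds at r, pay the dividends, go long the forward).
Profit at T = |F_mkt − F*| = |543.56 − 566.4303| = A$22.87 per share

A$22.87 per share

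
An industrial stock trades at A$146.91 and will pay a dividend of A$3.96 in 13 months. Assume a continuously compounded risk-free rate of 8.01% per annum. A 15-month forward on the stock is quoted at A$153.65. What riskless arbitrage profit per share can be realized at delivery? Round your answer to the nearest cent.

A$4.72 per share

PV(dividends) I = 3.96·e^(−0.0801·13/12) = 3.6309
Fair forward F* = (S − I)·e^(rT) = (146.91 − 3.6309)·e^0.100125 = 143.2791 × 1.105309 = 158.3677
Market A$153.65 < fair 158.3677: forward underpriced → reverse cash-and-carry (short the stock, invest proceeds at r, pay the dividends, go long the forward).
Profit at T = |F_mkt − F*| = |153.65 − 158.3677| = A$4.72 per share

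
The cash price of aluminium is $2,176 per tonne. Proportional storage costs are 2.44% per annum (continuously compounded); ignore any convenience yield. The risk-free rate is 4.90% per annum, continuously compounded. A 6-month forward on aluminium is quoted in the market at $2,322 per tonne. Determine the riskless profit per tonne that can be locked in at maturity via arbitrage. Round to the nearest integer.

$65 per tonne

Fair forward: F* = S·e^(carry·T), with carry = (r + u) = 0.0490 + 0.0244 = 0.0734
F* = 2176 · e^(0.0734 × 6/12) = 2176 · e^0.036700 = 2176 × 1.037382 = $2257.3432
Market $2322 > fair $2257.3432: forward overpriced → cash-and-carry (buy spot, short the forward).
At maturity, profit = |F_mkt − F*| = |2322 − 2257.3432| = $65 per tonne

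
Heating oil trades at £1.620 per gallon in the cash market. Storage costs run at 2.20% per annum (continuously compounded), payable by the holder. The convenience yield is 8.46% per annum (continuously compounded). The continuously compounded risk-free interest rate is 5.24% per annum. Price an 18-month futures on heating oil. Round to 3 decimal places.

Net carry = r + u − y = 0.0524 + 0.0220 − 0.0846 = -0.0102
F = S·e^((r+u−y)T) = 1.620 · e^(-0.0102 × 18/12) = 1.620 · e^-0.015300
= 1.620 × 0.984816 = £1.595 per gallon

£1.595 per gallon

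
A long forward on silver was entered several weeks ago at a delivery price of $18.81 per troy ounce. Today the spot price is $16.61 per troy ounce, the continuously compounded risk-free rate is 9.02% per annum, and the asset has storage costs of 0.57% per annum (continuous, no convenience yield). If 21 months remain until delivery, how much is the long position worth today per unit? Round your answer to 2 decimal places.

Current fair forward for the remaining 21 months: F = S·e^((r + u)·T), (r + u) = 0.0902 + 0.0057 = 0.0959
F = 16.61 · e^(0.0959 × 21/12) = 16.61 × 1.182730 = 19.6451
Value of long forward = (F − K)·e^(−rT) = (19.6451 − 18.81) · e^(−0.0902·21/12)
= 0.8351 × 0.853978 = 0.71

$0.71 per troy ounce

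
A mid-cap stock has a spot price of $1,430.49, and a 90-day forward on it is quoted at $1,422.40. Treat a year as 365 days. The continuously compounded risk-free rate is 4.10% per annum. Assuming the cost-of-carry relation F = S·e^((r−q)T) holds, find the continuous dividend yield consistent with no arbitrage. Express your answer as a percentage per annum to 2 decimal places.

6.40%

From F = S·e^((r−q)T): (r − q) = ln(F/S)/T
ln(1422.40/1430.49) = ln(0.994345) = -0.005671
(r − q) = -0.005671 / (90/365) = -0.022999
q = r − ln(F/S)/T = 0.0410 + 0.022999 = 0.063999
q = 6.40%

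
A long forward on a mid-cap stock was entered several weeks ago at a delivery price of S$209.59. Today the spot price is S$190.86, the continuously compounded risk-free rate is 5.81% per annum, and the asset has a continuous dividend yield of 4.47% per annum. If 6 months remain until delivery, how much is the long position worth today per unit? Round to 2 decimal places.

-S$16.95

Current fair forward for the remaining 6 months: F = S·e^((r − q)·T), (r − q) = 0.0581 − 0.0447 = 0.0134
F = 190.86 · e^(0.0134 × 6/12) = 190.86 × 1.006722 = 192.1430
Value of long forward = (F − K)·e^(−rT) = (192.1430 − 209.59) · e^(−0.0581·6/12)
= -17.4470 × 0.971368 = -16.95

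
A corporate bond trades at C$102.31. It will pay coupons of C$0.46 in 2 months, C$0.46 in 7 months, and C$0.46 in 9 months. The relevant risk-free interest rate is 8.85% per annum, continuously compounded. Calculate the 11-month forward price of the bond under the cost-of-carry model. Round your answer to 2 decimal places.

C$109.52

PV(coupons) I = 0.46·e^(−0.0885·2/12) + 0.46·e^(−0.0885·7/12) + 0.46·e^(−0.0885·9/12)
I = 0.4533 + 0.4369 + 0.4305 = 1.3207
F = (S − I)·e^(rT) = (102.31 − 1.3207) · e^(0.0885·11/12)
= 100.9893 · e^0.081125 = 100.9893 × 1.084506 = C$109.52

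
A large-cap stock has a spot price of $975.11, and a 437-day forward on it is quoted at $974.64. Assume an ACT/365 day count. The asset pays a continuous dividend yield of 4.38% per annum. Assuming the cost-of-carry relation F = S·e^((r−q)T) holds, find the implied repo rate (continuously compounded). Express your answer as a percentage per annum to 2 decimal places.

4.34%

From F = S·e^((r−q)T): (r − q) = ln(F/S)/T
ln(974.64/975.11) = ln(0.999518) = -0.000482
(r − q) = -0.000482 / (437/365) = -0.000403
r = ln(F/S)/T + q = -0.000403 + 0.0438 = 0.043397
r = 4.34%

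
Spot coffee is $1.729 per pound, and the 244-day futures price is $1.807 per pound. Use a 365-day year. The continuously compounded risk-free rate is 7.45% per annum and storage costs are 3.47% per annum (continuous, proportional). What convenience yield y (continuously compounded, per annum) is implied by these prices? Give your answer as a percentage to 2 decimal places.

F = S·e^((r+u−y)T) ⇒ (r+u−y) = ln(F/S)/T
ln(1.807/1.729) = 0.044125; /T ⇒ 0.066007
y = r + u − ln(F/S)/T = 0.0745 + 0.0347 − 0.066007 = 0.043193
y = 4.32%

4.32%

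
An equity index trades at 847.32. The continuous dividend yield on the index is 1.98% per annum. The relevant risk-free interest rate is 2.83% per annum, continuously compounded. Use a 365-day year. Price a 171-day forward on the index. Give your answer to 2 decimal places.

F = S·e^((r − q)T) = 847.32 · e^((0.0283 − 0.0198) × 171/365)
= 847.32 · e^0.003982 = 847.32 × 1.003990
F = 850.70

850.70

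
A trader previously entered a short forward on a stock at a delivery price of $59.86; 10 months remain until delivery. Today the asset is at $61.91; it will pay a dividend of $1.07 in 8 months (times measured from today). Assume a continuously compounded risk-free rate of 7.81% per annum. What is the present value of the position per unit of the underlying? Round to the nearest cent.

PV(remaining dividends) I = 1.07·e^(−0.0781·8/12) = 1.0157
Current forward F = (S − I)·e^(rT) = (61.91 − 1.0157)·e^(0.0781·10/12) = 60.8943 × 1.067248 = 64.9893
Value (long) = (F − K)·e^(−rT) = (64.9893 − 59.86) × 0.936989 = 4.8061
Short position value = −(long value) = -$4.81

-$4.81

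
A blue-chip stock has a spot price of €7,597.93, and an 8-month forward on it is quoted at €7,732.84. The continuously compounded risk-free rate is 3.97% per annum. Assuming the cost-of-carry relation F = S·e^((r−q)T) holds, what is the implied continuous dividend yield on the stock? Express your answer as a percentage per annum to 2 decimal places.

From F = S·e^((r−q)T): (r − q) = ln(F/S)/T
ln(7732.84/7597.93) = ln(1.017756) = 0.017600
(r − q) = 0.017600 / (8/12) = 0.026400
q = r − ln(F/S)/T = 0.0397 − 0.026400 = 0.013300
q = 1.33%

1.33%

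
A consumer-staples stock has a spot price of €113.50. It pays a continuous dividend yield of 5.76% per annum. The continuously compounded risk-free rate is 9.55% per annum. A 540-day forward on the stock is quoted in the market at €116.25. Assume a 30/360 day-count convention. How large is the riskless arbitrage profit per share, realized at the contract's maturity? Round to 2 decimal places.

€3.89 per share

Fair forward: F* = S·e^(carry·T), with carry = (r − q) = 0.0955 − 0.0576 = 0.0379
F* = 113.50 · e^(0.0379 × 540/360) = 113.50 · e^0.056850 = 113.50 × 1.058497 = €120.1394
Market €116.25 < fair €120.1394: forward underpriced → reverse cash-and-carry (short spot, go long the forward).
At maturity, profit = |F_mkt − F*| = |116.25 − 120.1394| = €3.89 per share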